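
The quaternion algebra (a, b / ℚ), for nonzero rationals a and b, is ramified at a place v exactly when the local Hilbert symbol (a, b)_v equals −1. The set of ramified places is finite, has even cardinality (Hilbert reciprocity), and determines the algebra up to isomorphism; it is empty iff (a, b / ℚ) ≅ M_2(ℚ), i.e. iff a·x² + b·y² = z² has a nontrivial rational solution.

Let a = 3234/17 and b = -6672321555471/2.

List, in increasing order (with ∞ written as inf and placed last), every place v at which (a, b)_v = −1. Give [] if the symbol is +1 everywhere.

(a, b) ≡ (1122, -16302) mod (ℚ^×)²; places V = {2, 3, 7, 11, 13, 17, 19, ∞}.
(a,b)_17: α=-1, u≡4; β=4, v≡15 (mod 17); (4|17)=+1, (15|17)=+1; sign (−1)^0·+1^4·+1^-1 = +1.
(a,b)_19: α=0, u≡17; β=1, v≡17 (mod 19); (17|19)=+1, (17|19)=+1; sign (−1)^0·+1^1·+1^0 = +1.
(a,b)_3: α=1, u≡2; β=5, v≡2 (mod 3); (2|3)=-1, (2|3)=-1; sign (−1)^1·-1^5·-1^1 = -1.
(a,b)_2: α=1, β=-1; u≡1, v≡1 (mod 8); ε(u)ε(v)=0·0, αω(v)=1·0, βω(u)=-1·0; sum ≡ 0  ⇒  +1.
(a,b)_∞: sgn(1122)=+, sgn(-16302)=−, so +1.
(a,b)_7: α=2, u≡1; β=0, v≡1 (mod 7); (1|7)=+1, (1|7)=+1; sign (−1)^0·+1^0·+1^2 = +1.
(a,b)_13: α=0, u≡9; β=1, v≡7 (mod 13); (9|13)=+1, (7|13)=-1; sign (−1)^0·+1^1·-1^0 = +1.
(a,b)_11: α=1, u≡5; β=3, v≡5 (mod 11); (5|11)=+1, (5|11)=+1; sign (−1)^1·+1^3·+1^1 = -1.
Ram(1122, -16302) = {3, 11}; no ℚ_3-point on the conic.

[3, 11]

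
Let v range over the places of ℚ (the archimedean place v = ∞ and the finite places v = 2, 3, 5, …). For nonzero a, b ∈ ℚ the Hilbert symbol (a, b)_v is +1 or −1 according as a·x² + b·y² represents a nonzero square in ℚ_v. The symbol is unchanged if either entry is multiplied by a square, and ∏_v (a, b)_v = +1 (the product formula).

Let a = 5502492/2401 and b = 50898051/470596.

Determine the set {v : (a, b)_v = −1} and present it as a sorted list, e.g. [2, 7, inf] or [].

[2, 3, 17, 37]

Mod squares: a ≡ 1887, b ≡ 51. Check v ∈ {∞, 2, 3, 7, 17, 37}.
v=17: a=17^1·(≡16), b=17^1·(≡7) mod 17; (16|17)=+1, (7|17)=-1; (−1)^{1·1·8}·(+1)^1·(-1)^1 = -1.
v=∞: 1887 > 0 and 51 > 0  ⇒  (a,b)_∞ = +1.
v=7: a=7^-4·(≡2), b=7^-6·(≡2) mod 7; (2|7)=+1, (2|7)=+1; (−1)^{-4·-6·3}·(+1)^-6·(+1)^-4 = +1.
v=37: a=37^1·(≡6), b=37^2·(≡22) mod 37; (6|37)=-1, (22|37)=-1; (−1)^{1·2·18}·(-1)^2·(-1)^1 = -1.
v=3: a=3^7·(≡2), b=3^7·(≡2) mod 3; (2|3)=-1, (2|3)=-1; (−1)^{7·7·1}·(-1)^7·(-1)^7 = -1.
v=2: v_2(a)=2, v_2(b)=-2; units ≡ 7, 3 (mod 8); ε·ε+αω+βω = 1·1+2·1+-2·0 ≡ 1  ⇒  (a,b)_2 = -1.
|Ram(1887, 51)| = 4, even; anisotropic at {2, 3, 17, 37}.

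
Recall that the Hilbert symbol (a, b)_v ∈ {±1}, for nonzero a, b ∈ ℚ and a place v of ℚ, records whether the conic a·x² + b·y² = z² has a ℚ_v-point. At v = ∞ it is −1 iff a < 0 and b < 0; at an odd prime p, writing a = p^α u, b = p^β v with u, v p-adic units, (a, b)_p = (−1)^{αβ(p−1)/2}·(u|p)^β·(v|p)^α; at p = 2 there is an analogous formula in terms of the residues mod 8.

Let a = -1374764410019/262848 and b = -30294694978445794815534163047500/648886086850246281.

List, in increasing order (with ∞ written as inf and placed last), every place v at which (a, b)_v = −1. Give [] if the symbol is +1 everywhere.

[11, 17, 29, inf]

(a, b) ≡ (-34017, -11) mod (ℚ^×)²; places V = {2, 3, 5, 7, 11, 13, 17, 19, 23, 29, 31, 37, ∞}.
(a,b)_3: α=-1, u≡1; β=-6, v≡1 (mod 3); (1|3)=+1, (1|3)=+1; sign (−1)^0·+1^-6·+1^-1 = +1.
(a,b)_∞: sgn(-34017)=−, sgn(-11)=−, so -1.
(a,b)_29: α=1, u≡4; β=2, v≡12 (mod 29); (4|29)=+1, (12|29)=-1; sign (−1)^0·+1^2·-1^1 = -1.
(a,b)_17: α=1, u≡11; β=2, v≡7 (mod 17); (11|17)=-1, (7|17)=-1; sign (−1)^0·-1^2·-1^1 = -1.
(a,b)_2: α=-6, β=2; u≡7, v≡5 (mod 8); ε(u)ε(v)=1·0, αω(v)=-6·1, βω(u)=2·0; sum ≡ 0  ⇒  +1.
(a,b)_7: α=2, u≡5; β=2, v≡6 (mod 7); (5|7)=-1, (6|7)=-1; sign (−1)^0·-1^2·-1^2 = +1.
(a,b)_23: α=1, u≡2; β=2, v≡13 (mod 23); (2|23)=+1, (13|23)=+1; sign (−1)^0·+1^2·+1^1 = +1.
(a,b)_19: α=0, u≡10; β=-2, v≡13 (mod 19); (10|19)=-1, (13|19)=-1; sign (−1)^0·-1^-2·-1^0 = +1.
(a,b)_11: α=4, u≡6; β=9, v≡6 (mod 11); (6|11)=-1, (6|11)=-1; sign (−1)^0·-1^9·-1^4 = -1.
(a,b)_37: α=-2, u≡35; β=-6, v≡9 (mod 37); (35|37)=-1, (9|37)=+1; sign (−1)^0·-1^-6·+1^-2 = +1.
(a,b)_5: α=0, u≡2; β=4, v≡4 (mod 5); (2|5)=-1, (4|5)=+1; sign (−1)^0·-1^4·+1^0 = +1.
(a,b)_31: α=0, u≡27; β=-2, v≡18 (mod 31); (27|31)=-1, (18|31)=+1; sign (−1)^0·-1^-2·+1^0 = +1.
(a,b)_13: α=2, u≡1; β=8, v≡11 (mod 13); (1|13)=+1, (11|13)=-1; sign (−1)^0·+1^8·-1^2 = +1.
(-34017, -11 / ℚ) ramifies at {11, 17, 29, ∞}: a division algebra.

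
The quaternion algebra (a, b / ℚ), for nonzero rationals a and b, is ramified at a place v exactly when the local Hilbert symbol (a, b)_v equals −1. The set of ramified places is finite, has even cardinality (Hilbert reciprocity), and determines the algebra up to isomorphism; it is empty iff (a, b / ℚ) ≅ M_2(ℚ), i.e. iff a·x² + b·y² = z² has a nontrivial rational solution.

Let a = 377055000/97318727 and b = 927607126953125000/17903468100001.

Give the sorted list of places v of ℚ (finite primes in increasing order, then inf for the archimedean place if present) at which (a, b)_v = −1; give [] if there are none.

Mod squares: a ≡ 874, b ≡ 2. Check v ∈ {∞, 2, 3, 5, 7, 11, 17, 19, 23, 31, 37}.
v=7: a=7^2·(≡6), b=7^0·(≡4) mod 7; (6|7)=-1, (4|7)=+1; (−1)^{2·0·3}·(-1)^0·(+1)^2 = +1.
v=19: a=19^1·(≡14), b=19^2·(≡10) mod 19; (14|19)=-1, (10|19)=-1; (−1)^{1·2·9}·(-1)^2·(-1)^1 = -1.
v=3: a=3^4·(≡1), b=3^0·(≡2) mod 3; (1|3)=+1, (2|3)=-1; (−1)^{4·0·1}·(+1)^0·(-1)^4 = +1.
v=11: a=11^-4·(≡1), b=11^-8·(≡7) mod 11; (1|11)=+1, (7|11)=-1; (−1)^{-4·-8·5}·(+1)^-8·(-1)^-4 = +1.
v=∞: 874 > 0 and 2 > 0  ⇒  (a,b)_∞ = +1.
v=17: a=17^-2·(≡7), b=17^-4·(≡2) mod 17; (7|17)=-1, (2|17)=+1; (−1)^{-2·-4·8}·(-1)^-4·(+1)^-2 = +1.
v=23: a=23^-1·(≡22), b=23^0·(≡2) mod 23; (22|23)=-1, (2|23)=+1; (−1)^{-1·0·11}·(-1)^0·(+1)^-1 = +1.
v=5: a=5^4·(≡4), b=5^12·(≡2) mod 5; (4|5)=+1, (2|5)=-1; (−1)^{4·12·2}·(+1)^12·(-1)^4 = +1.
v=37: a=37^0·(≡32), b=37^2·(≡6) mod 37; (32|37)=-1, (6|37)=-1; (−1)^{0·2·18}·(-1)^2·(-1)^0 = +1.
v=31: a=31^0·(≡11), b=31^2·(≡20) mod 31; (11|31)=-1, (20|31)=+1; (−1)^{0·2·15}·(-1)^2·(+1)^0 = +1.
v=2: v_2(a)=3, v_2(b)=3; units ≡ 5, 1 (mod 8); ε·ε+αω+βω = 0·0+3·0+3·1 ≡ 1  ⇒  (a,b)_2 = -1.
|Ram(874, 2)| = 2, even; anisotropic at {2, 19}.

[2, 19]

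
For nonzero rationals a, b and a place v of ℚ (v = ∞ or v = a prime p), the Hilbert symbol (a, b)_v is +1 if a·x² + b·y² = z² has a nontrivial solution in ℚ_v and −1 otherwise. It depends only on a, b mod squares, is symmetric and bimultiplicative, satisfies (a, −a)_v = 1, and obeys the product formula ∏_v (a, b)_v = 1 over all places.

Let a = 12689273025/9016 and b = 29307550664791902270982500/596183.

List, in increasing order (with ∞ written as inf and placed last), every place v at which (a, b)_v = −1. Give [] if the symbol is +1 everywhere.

[2, 3, 13, 17]

Mod squares: a ≡ 21440094, b ≡ 630591. Check v ∈ {∞, 2, 3, 5, 7, 11, 13, 17, 19, 23, 37}.
v=∞: 21440094 > 0 and 630591 > 0  ⇒  (a,b)_∞ = +1.
v=7: a=7^-2·(≡1), b=7^-2·(≡6) mod 7; (1|7)=+1, (6|7)=-1; (−1)^{-2·-2·3}·(+1)^-2·(-1)^-2 = +1.
v=11: a=11^2·(≡1), b=11^6·(≡3) mod 11; (1|11)=+1, (3|11)=+1; (−1)^{2·6·5}·(+1)^6·(+1)^2 = +1.
v=37: a=37^1·(≡13), b=37^1·(≡2) mod 37; (13|37)=-1, (2|37)=-1; (−1)^{1·1·18}·(-1)^1·(-1)^1 = +1.
v=23: a=23^-1·(≡19), b=23^-3·(≡18) mod 23; (19|23)=-1, (18|23)=+1; (−1)^{-1·-3·11}·(-1)^-3·(+1)^-1 = +1.
v=3: a=3^3·(≡2), b=3^5·(≡2) mod 3; (2|3)=-1, (2|3)=-1; (−1)^{3·5·1}·(-1)^5·(-1)^3 = -1.
v=5: a=5^2·(≡1), b=5^4·(≡4) mod 5; (1|5)=+1, (4|5)=+1; (−1)^{2·4·2}·(+1)^4·(+1)^2 = +1.
v=19: a=19^1·(≡11), b=19^3·(≡13) mod 19; (11|19)=+1, (13|19)=-1; (−1)^{1·3·9}·(+1)^3·(-1)^1 = +1.
v=13: a=13^1·(≡7), b=13^5·(≡4) mod 13; (7|13)=-1, (4|13)=+1; (−1)^{1·5·6}·(-1)^5·(+1)^1 = -1.
v=2: v_2(a)=-3, v_2(b)=2; units ≡ 7, 7 (mod 8); ε·ε+αω+βω = 1·1+-3·0+2·0 ≡ 1  ⇒  (a,b)_2 = -1.
v=17: a=17^1·(≡6), b=17^2·(≡7) mod 17; (6|17)=-1, (7|17)=-1; (−1)^{1·2·8}·(-1)^2·(-1)^1 = -1.
Ram(21440094, 630591) = {2, 3, 13, 17}; no ℚ_2-point on the conic.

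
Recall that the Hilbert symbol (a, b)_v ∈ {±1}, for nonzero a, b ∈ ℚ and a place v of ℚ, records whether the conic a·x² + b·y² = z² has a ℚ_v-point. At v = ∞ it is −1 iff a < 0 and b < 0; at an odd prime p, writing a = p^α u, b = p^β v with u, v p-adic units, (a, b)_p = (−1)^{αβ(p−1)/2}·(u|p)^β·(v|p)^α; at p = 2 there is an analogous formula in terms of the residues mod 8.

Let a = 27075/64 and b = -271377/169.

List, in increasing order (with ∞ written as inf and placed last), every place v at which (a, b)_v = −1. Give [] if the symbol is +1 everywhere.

[2, 19]

(a, b) ≡ (3, -57) mod (ℚ^×)²; places V = {2, 3, 5, 13, 19, 23, ∞}.
(a,b)_13: α=0, u≡4; β=-2, v≡11 (mod 13); (4|13)=+1, (11|13)=-1; sign (−1)^0·+1^-2·-1^0 = +1.
(a,b)_3: α=1, u≡1; β=3, v≡2 (mod 3); (1|3)=+1, (2|3)=-1; sign (−1)^1·+1^3·-1^1 = +1.
(a,b)_2: α=-6, β=0; u≡3, v≡7 (mod 8); ε(u)ε(v)=1·1, αω(v)=-6·0, βω(u)=0·1; sum ≡ 1  ⇒  -1.
(a,b)_23: α=0, u≡13; β=2, v≡2 (mod 23); (13|23)=+1, (2|23)=+1; sign (−1)^0·+1^2·+1^0 = +1.
(a,b)_5: α=2, u≡2; β=0, v≡2 (mod 5); (2|5)=-1, (2|5)=-1; sign (−1)^0·-1^0·-1^2 = +1.
(a,b)_∞: sgn(3)=+, sgn(-57)=−, so +1.
(a,b)_19: α=2, u≡8; β=1, v≡7 (mod 19); (8|19)=-1, (7|19)=+1; sign (−1)^0·-1^1·+1^2 = -1.
Ram(3, -57) = {2, 19}; no ℚ_2-point on the conic.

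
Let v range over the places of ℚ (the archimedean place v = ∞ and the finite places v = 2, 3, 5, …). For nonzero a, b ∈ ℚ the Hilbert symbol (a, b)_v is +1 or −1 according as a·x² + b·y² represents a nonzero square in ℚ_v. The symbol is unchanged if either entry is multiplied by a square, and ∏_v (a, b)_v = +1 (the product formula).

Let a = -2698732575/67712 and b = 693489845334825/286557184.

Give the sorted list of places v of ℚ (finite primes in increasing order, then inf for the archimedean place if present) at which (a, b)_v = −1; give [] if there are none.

Mod squares: a ≡ -14, b ≡ 33. Check v ∈ {∞, 2, 3, 5, 7, 11, 17, 23}.
v=3: a=3^2·(≡1), b=3^11·(≡2) mod 3; (1|3)=+1, (2|3)=-1; (−1)^{2·11·1}·(+1)^11·(-1)^2 = +1.
v=23: a=23^-2·(≡9), b=23^-4·(≡21) mod 23; (9|23)=+1, (21|23)=-1; (−1)^{-2·-4·11}·(+1)^-4·(-1)^-2 = +1.
v=∞: -14 < 0 and 33 > 0  ⇒  (a,b)_∞ = +1.
v=2: v_2(a)=-7, v_2(b)=-10; units ≡ 1, 1 (mod 8); ε·ε+αω+βω = 0·0+-7·0+-10·0 ≡ 0  ⇒  (a,b)_2 = +1.
v=17: a=17^2·(≡10), b=17^0·(≡13) mod 17; (10|17)=-1, (13|17)=+1; (−1)^{2·0·8}·(-1)^0·(+1)^2 = +1.
v=5: a=5^2·(≡1), b=5^2·(≡2) mod 5; (1|5)=+1, (2|5)=-1; (−1)^{2·2·2}·(+1)^2·(-1)^2 = +1.
v=11: a=11^2·(≡2), b=11^3·(≡3) mod 11; (2|11)=-1, (3|11)=+1; (−1)^{2·3·5}·(-1)^3·(+1)^2 = -1.
v=7: a=7^3·(≡3), b=7^6·(≡5) mod 7; (3|7)=-1, (5|7)=-1; (−1)^{3·6·3}·(-1)^6·(-1)^3 = -1.
Ram(-14, 33) = {7, 11}; no ℚ_7-point on the conic.

[7, 11]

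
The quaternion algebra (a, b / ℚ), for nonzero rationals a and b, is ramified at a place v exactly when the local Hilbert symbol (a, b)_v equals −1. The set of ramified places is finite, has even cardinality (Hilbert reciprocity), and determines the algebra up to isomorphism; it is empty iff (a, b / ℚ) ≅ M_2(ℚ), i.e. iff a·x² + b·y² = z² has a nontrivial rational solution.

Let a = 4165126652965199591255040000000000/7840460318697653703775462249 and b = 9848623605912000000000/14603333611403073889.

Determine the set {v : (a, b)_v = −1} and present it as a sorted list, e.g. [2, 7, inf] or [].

[2, 13]

(a, b) ≡ (46, 2931695) mod (ℚ^×)²; places V = {2, 3, 5, 7, 11, 13, 17, 23, 29, 37, 47, 53, ∞}.
(a,b)_13: α=2, u≡7; β=1, v≡1 (mod 13); (7|13)=-1, (1|13)=+1; sign (−1)^0·-1^1·+1^2 = -1.
(a,b)_3: α=4, u≡1; β=4, v≡2 (mod 3); (1|3)=+1, (2|3)=-1; sign (−1)^0·+1^4·-1^4 = +1.
(a,b)_5: α=10, u≡4; β=9, v≡1 (mod 5); (4|5)=+1, (1|5)=+1; sign (−1)^0·+1^9·+1^10 = +1.
(a,b)_7: α=4, u≡4; β=2, v≡2 (mod 7); (4|7)=+1, (2|7)=+1; sign (−1)^0·+1^2·+1^4 = +1.
(a,b)_17: α=-4, u≡7; β=-2, v≡6 (mod 17); (7|17)=-1, (6|17)=-1; sign (−1)^0·-1^-2·-1^-4 = +1.
(a,b)_11: α=-4, u≡2; β=-4, v≡10 (mod 11); (2|11)=-1, (10|11)=-1; sign (−1)^0·-1^-4·-1^-4 = +1.
(a,b)_37: α=2, u≡10; β=1, v≡20 (mod 37); (10|37)=+1, (20|37)=-1; sign (−1)^0·+1^1·-1^2 = +1.
(a,b)_47: α=-6, u≡23; β=-4, v≡19 (mod 47); (23|47)=-1, (19|47)=-1; sign (−1)^0·-1^-4·-1^-6 = +1.
(a,b)_∞: sgn(46)=+, sgn(2931695)=+, so +1.
(a,b)_2: α=19, β=12; u≡7, v≡7 (mod 8); ε(u)ε(v)=1·1, αω(v)=19·0, βω(u)=12·0; sum ≡ 1  ⇒  -1.
(a,b)_29: α=-6, u≡26; β=-4, v≡21 (mod 29); (26|29)=-1, (21|29)=-1; sign (−1)^0·-1^-4·-1^-6 = +1.
(a,b)_53: α=2, u≡1; β=1, v≡38 (mod 53); (1|53)=+1, (38|53)=+1; sign (−1)^0·+1^1·+1^2 = +1.
(a,b)_23: α=5, u≡13; β=3, v≡5 (mod 23); (13|23)=+1, (5|23)=-1; sign (−1)^1·+1^3·-1^5 = +1.
Ram(46, 2931695) = {2, 13}; no ℚ_2-point on the conic.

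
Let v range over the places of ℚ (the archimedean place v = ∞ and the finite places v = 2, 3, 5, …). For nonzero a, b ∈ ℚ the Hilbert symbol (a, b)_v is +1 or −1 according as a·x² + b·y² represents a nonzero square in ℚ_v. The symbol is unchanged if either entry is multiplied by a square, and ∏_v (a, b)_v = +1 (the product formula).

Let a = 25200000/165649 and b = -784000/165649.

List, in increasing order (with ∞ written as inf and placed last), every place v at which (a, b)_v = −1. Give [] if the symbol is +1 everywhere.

[2, 5]

(a, b) ≡ (70, -10) mod (ℚ^×)²; places V = {2, 3, 5, 7, 11, 37, ∞}.
(a,b)_∞: sgn(70)=+, sgn(-10)=−, so +1.
(a,b)_3: α=2, u≡1; β=0, v≡2 (mod 3); (1|3)=+1, (2|3)=-1; sign (−1)^0·+1^0·-1^2 = +1.
(a,b)_7: α=1, u≡5; β=2, v≡2 (mod 7); (5|7)=-1, (2|7)=+1; sign (−1)^0·-1^2·+1^1 = +1.
(a,b)_5: α=5, u≡1; β=3, v≡2 (mod 5); (1|5)=+1, (2|5)=-1; sign (−1)^0·+1^3·-1^5 = -1.
(a,b)_11: α=-2, u≡9; β=-2, v≡5 (mod 11); (9|11)=+1, (5|11)=+1; sign (−1)^0·+1^-2·+1^-2 = +1.
(a,b)_37: α=-2, u≡4; β=-2, v≡3 (mod 37); (4|37)=+1, (3|37)=+1; sign (−1)^0·+1^-2·+1^-2 = +1.
(a,b)_2: α=7, β=7; u≡3, v≡3 (mod 8); ε(u)ε(v)=1·1, αω(v)=7·1, βω(u)=7·1; sum ≡ 1  ⇒  -1.
|Ram(70, -10)| = 2, even; anisotropic at {2, 5}.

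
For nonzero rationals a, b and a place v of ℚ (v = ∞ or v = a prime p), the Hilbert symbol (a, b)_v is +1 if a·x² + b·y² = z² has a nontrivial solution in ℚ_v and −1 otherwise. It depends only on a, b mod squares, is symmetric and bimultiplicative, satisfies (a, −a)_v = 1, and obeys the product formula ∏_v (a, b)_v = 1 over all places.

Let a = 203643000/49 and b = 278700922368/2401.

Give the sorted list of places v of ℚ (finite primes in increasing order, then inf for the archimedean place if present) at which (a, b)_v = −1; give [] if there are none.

[5, 17]

Mod squares: a ≡ 1870, b ≡ 102. Check v ∈ {∞, 2, 3, 5, 7, 11, 17}.
v=2: v_2(a)=3, v_2(b)=9; units ≡ 7, 3 (mod 8); ε·ε+αω+βω = 1·1+3·1+9·0 ≡ 0  ⇒  (a,b)_2 = +1.
v=5: a=5^3·(≡1), b=5^0·(≡3) mod 5; (1|5)=+1, (3|5)=-1; (−1)^{3·0·2}·(+1)^0·(-1)^3 = -1.
v=17: a=17^1·(≡8), b=17^1·(≡5) mod 17; (8|17)=+1, (5|17)=-1; (−1)^{1·1·8}·(+1)^1·(-1)^1 = -1.
v=7: a=7^-2·(≡1), b=7^-4·(≡1) mod 7; (1|7)=+1, (1|7)=+1; (−1)^{-2·-4·3}·(+1)^-4·(+1)^-2 = +1.
v=11: a=11^3·(≡9), b=11^4·(≡9) mod 11; (9|11)=+1, (9|11)=+1; (−1)^{3·4·5}·(+1)^4·(+1)^3 = +1.
v=3: a=3^2·(≡1), b=3^7·(≡1) mod 3; (1|3)=+1, (1|3)=+1; (−1)^{2·7·1}·(+1)^7·(+1)^2 = +1.
v=∞: 1870 > 0 and 102 > 0  ⇒  (a,b)_∞ = +1.
Ram(1870, 102) = {5, 17}; no ℚ_5-point on the conic.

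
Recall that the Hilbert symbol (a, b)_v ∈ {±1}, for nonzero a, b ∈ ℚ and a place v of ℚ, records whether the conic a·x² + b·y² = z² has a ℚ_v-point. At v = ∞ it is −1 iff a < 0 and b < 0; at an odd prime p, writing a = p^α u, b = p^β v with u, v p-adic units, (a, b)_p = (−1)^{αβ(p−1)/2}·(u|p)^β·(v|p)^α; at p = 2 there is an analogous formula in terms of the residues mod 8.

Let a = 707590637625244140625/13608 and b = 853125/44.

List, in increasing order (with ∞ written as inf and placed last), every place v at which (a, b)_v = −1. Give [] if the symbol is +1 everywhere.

(a, b) ≡ (149226, 15015) mod (ℚ^×)²; places V = {2, 3, 5, 7, 11, 13, 17, 19, ∞}.
(a,b)_2: α=-3, β=-2; u≡5, v≡7 (mod 8); ε(u)ε(v)=0·1, αω(v)=-3·0, βω(u)=-2·1; sum ≡ 0  ⇒  +1.
(a,b)_13: α=8, u≡3; β=1, v≡8 (mod 13); (3|13)=+1, (8|13)=-1; sign (−1)^0·+1^1·-1^8 = +1.
(a,b)_5: α=12, u≡1; β=5, v≡2 (mod 5); (1|5)=+1, (2|5)=-1; sign (−1)^0·+1^5·-1^12 = +1.
(a,b)_19: α=1, u≡1; β=0, v≡1 (mod 19); (1|19)=+1, (1|19)=+1; sign (−1)^0·+1^0·+1^1 = +1.
(a,b)_3: α=-5, u≡2; β=1, v≡1 (mod 3); (2|3)=-1, (1|3)=+1; sign (−1)^1·-1^1·+1^-5 = +1.
(a,b)_7: α=-1, u≡5; β=1, v≡6 (mod 7); (5|7)=-1, (6|7)=-1; sign (−1)^1·-1^1·-1^-1 = -1.
(a,b)_∞: sgn(149226)=+, sgn(15015)=+, so +1.
(a,b)_17: α=1, u≡11; β=0, v≡15 (mod 17); (11|17)=-1, (15|17)=+1; sign (−1)^0·-1^0·+1^1 = +1.
(a,b)_11: α=1, u≡3; β=-1, v≡5 (mod 11); (3|11)=+1, (5|11)=+1; sign (−1)^1·+1^-1·+1^1 = -1.
Ram(149226, 15015) = {7, 11}; no ℚ_7-point on the conic.

[7, 11]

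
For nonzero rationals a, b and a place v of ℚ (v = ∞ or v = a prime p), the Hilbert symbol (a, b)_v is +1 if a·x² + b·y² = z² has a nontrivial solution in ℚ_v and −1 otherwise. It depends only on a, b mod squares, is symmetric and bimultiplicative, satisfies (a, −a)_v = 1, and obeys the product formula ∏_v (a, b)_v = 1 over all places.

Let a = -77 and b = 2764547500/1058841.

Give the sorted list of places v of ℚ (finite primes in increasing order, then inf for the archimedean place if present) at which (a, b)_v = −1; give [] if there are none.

[2, 19]

Mod squares: a ≡ -77, b ≡ 9139. Check v ∈ {∞, 2, 3, 5, 7, 11, 13, 19, 37}.
v=7: a=7^1·(≡3), b=7^-6·(≡4) mod 7; (3|7)=-1, (4|7)=+1; (−1)^{1·-6·3}·(-1)^-6·(+1)^1 = +1.
v=19: a=19^0·(≡18), b=19^1·(≡7) mod 19; (18|19)=-1, (7|19)=+1; (−1)^{0·1·9}·(-1)^1·(+1)^0 = -1.
v=3: a=3^0·(≡1), b=3^-2·(≡1) mod 3; (1|3)=+1, (1|3)=+1; (−1)^{0·-2·1}·(+1)^-2·(+1)^0 = +1.
v=37: a=37^0·(≡34), b=37^1·(≡12) mod 37; (34|37)=+1, (12|37)=+1; (−1)^{0·1·18}·(+1)^1·(+1)^0 = +1.
v=13: a=13^0·(≡1), b=13^1·(≡4) mod 13; (1|13)=+1, (4|13)=+1; (−1)^{0·1·6}·(+1)^1·(+1)^0 = +1.
v=11: a=11^1·(≡4), b=11^2·(≡9) mod 11; (4|11)=+1, (9|11)=+1; (−1)^{1·2·5}·(+1)^2·(+1)^1 = +1.
v=5: a=5^0·(≡3), b=5^4·(≡1) mod 5; (3|5)=-1, (1|5)=+1; (−1)^{0·4·2}·(-1)^4·(+1)^0 = +1.
v=2: v_2(a)=0, v_2(b)=2; units ≡ 3, 3 (mod 8); ε·ε+αω+βω = 1·1+0·1+2·1 ≡ 1  ⇒  (a,b)_2 = -1.
v=∞: -77 < 0 and 9139 > 0  ⇒  (a,b)_∞ = +1.
(-77, 9139 / ℚ) ramifies at {2, 19}: a division algebra.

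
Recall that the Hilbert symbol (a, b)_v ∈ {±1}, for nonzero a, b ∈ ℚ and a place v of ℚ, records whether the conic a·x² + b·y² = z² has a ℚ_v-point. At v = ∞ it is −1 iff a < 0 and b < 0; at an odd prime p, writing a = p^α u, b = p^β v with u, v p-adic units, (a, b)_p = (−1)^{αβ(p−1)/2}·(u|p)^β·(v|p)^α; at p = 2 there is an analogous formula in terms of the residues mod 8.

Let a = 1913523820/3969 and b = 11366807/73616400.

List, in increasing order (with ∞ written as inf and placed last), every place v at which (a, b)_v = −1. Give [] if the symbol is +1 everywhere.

[2, 5, 23, 37]

Mod squares: a ≡ 1325155, b ≡ 23. Check v ∈ {∞, 2, 3, 5, 7, 11, 13, 19, 23, 29, 37}.
v=29: a=29^1·(≡1), b=29^0·(≡7) mod 29; (1|29)=+1, (7|29)=+1; (−1)^{1·0·14}·(+1)^0·(+1)^1 = +1.
v=11: a=11^0·(≡6), b=11^-2·(≡1) mod 11; (6|11)=-1, (1|11)=+1; (−1)^{0·-2·5}·(-1)^-2·(+1)^0 = +1.
v=23: a=23^0·(≡5), b=23^1·(≡8) mod 23; (5|23)=-1, (8|23)=+1; (−1)^{0·1·11}·(-1)^1·(+1)^0 = -1.
v=37: a=37^1·(≡11), b=37^2·(≡31) mod 37; (11|37)=+1, (31|37)=-1; (−1)^{1·2·18}·(+1)^2·(-1)^1 = -1.
v=2: v_2(a)=2, v_2(b)=-4; units ≡ 3, 7 (mod 8); ε·ε+αω+βω = 1·1+2·0+-4·1 ≡ 1  ⇒  (a,b)_2 = -1.
v=13: a=13^1·(≡7), b=13^-2·(≡4) mod 13; (7|13)=-1, (4|13)=+1; (−1)^{1·-2·6}·(-1)^-2·(+1)^1 = +1.
v=5: a=5^1·(≡1), b=5^-2·(≡2) mod 5; (1|5)=+1, (2|5)=-1; (−1)^{1·-2·2}·(+1)^-2·(-1)^1 = -1.
v=∞: 1325155 > 0 and 23 > 0  ⇒  (a,b)_∞ = +1.
v=19: a=19^3·(≡8), b=19^2·(≡6) mod 19; (8|19)=-1, (6|19)=+1; (−1)^{3·2·9}·(-1)^2·(+1)^3 = +1.
v=7: a=7^-2·(≡3), b=7^0·(≡1) mod 7; (3|7)=-1, (1|7)=+1; (−1)^{-2·0·3}·(-1)^0·(+1)^-2 = +1.
v=3: a=3^-4·(≡1), b=3^-2·(≡2) mod 3; (1|3)=+1, (2|3)=-1; (−1)^{-4·-2·1}·(+1)^-2·(-1)^-4 = +1.
|Ram(1325155, 23)| = 4, even; anisotropic at {2, 5, 23, 37}.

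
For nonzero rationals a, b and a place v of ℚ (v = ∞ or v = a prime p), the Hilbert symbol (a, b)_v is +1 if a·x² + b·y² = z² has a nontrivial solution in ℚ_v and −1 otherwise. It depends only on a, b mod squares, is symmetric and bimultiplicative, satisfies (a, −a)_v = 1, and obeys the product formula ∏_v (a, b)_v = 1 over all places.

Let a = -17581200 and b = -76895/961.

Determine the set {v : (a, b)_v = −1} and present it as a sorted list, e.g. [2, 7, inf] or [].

(a, b) ≡ (-897, -455) mod (ℚ^×)²; places V = {2, 3, 5, 7, 13, 23, 31, ∞}.
(a,b)_∞: sgn(-897)=−, sgn(-455)=−, so -1.
(a,b)_13: α=1, u≡3; β=3, v≡9 (mod 13); (3|13)=+1, (9|13)=+1; sign (−1)^0·+1^3·+1^1 = +1.
(a,b)_31: α=0, u≡16; β=-2, v≡16 (mod 31); (16|31)=+1, (16|31)=+1; sign (−1)^0·+1^-2·+1^0 = +1.
(a,b)_2: α=4, β=0; u≡7, v≡1 (mod 8); ε(u)ε(v)=1·0, αω(v)=4·0, βω(u)=0·0; sum ≡ 0  ⇒  +1.
(a,b)_3: α=1, u≡1; β=0, v≡1 (mod 3); (1|3)=+1, (1|3)=+1; sign (−1)^0·+1^0·+1^1 = +1.
(a,b)_5: α=2, u≡2; β=1, v≡1 (mod 5); (2|5)=-1, (1|5)=+1; sign (−1)^0·-1^1·+1^2 = -1.
(a,b)_7: α=2, u≡6; β=1, v≡6 (mod 7); (6|7)=-1, (6|7)=-1; sign (−1)^0·-1^1·-1^2 = -1.
(a,b)_23: α=1, u≡5; β=0, v≡15 (mod 23); (5|23)=-1, (15|23)=-1; sign (−1)^0·-1^0·-1^1 = -1.
|Ram(-897, -455)| = 4, even; anisotropic at {5, 7, 23, ∞}.

[5, 7, 23, inf]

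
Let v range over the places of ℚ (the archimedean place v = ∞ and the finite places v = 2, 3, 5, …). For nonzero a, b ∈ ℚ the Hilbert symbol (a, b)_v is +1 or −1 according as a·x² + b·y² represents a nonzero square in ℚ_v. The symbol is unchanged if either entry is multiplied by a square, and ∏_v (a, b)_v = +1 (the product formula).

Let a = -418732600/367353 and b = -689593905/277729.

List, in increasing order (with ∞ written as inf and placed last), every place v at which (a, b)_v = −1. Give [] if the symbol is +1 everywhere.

[5, 11, 17, inf]

Mod squares: a ≡ -4862, b ≡ -2145. Check v ∈ {∞, 2, 3, 5, 7, 11, 13, 17, 31}.
v=7: a=7^-4·(≡6), b=7^2·(≡2) mod 7; (6|7)=-1, (2|7)=+1; (−1)^{-4·2·3}·(-1)^2·(+1)^-4 = +1.
v=31: a=31^0·(≡8), b=31^-2·(≡1) mod 31; (8|31)=+1, (1|31)=+1; (−1)^{0·-2·15}·(+1)^-2·(+1)^0 = +1.
v=2: v_2(a)=3, v_2(b)=0; units ≡ 1, 7 (mod 8); ε·ε+αω+βω = 0·1+3·0+0·0 ≡ 0  ⇒  (a,b)_2 = +1.
v=11: a=11^5·(≡5), b=11^1·(≡9) mod 11; (5|11)=+1, (9|11)=+1; (−1)^{5·1·5}·(+1)^1·(+1)^5 = -1.
v=3: a=3^-2·(≡1), b=3^9·(≡2) mod 3; (1|3)=+1, (2|3)=-1; (−1)^{-2·9·1}·(+1)^9·(-1)^-2 = +1.
v=∞: -4862 < 0 and -2145 < 0  ⇒  (a,b)_∞ = -1.
v=5: a=5^2·(≡2), b=5^1·(≡1) mod 5; (2|5)=-1, (1|5)=+1; (−1)^{2·1·2}·(-1)^1·(+1)^2 = -1.
v=17: a=17^-1·(≡5), b=17^-2·(≡5) mod 17; (5|17)=-1, (5|17)=-1; (−1)^{-1·-2·8}·(-1)^-2·(-1)^-1 = -1.
v=13: a=13^1·(≡9), b=13^1·(≡10) mod 13; (9|13)=+1, (10|13)=+1; (−1)^{1·1·6}·(+1)^1·(+1)^1 = +1.
|Ram(-4862, -2145)| = 4, even; anisotropic at {5, 11, 17, ∞}.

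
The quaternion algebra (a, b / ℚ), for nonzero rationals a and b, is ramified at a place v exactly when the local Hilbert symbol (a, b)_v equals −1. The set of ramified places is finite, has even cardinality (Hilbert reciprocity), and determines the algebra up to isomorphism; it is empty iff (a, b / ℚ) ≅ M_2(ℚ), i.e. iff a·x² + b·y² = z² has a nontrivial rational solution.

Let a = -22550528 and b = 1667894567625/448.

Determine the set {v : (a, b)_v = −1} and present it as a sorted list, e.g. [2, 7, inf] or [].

(a, b) ≡ (-182, 15015) mod (ℚ^×)²; places V = {2, 3, 5, 7, 11, 13, ∞}.
(a,b)_2: α=11, β=-6; u≡5, v≡7 (mod 8); ε(u)ε(v)=0·1, αω(v)=11·0, βω(u)=-6·1; sum ≡ 0  ⇒  +1.
(a,b)_5: α=0, u≡2; β=3, v≡2 (mod 5); (2|5)=-1, (2|5)=-1; sign (−1)^0·-1^3·-1^0 = -1.
(a,b)_11: α=2, u≡5; β=3, v≡3 (mod 11); (5|11)=+1, (3|11)=+1; sign (−1)^0·+1^3·+1^2 = +1.
(a,b)_3: α=0, u≡1; β=3, v≡1 (mod 3); (1|3)=+1, (1|3)=+1; sign (−1)^0·+1^3·+1^0 = +1.
(a,b)_7: α=1, u≡1; β=-1, v≡6 (mod 7); (1|7)=+1, (6|7)=-1; sign (−1)^1·+1^-1·-1^1 = +1.
(a,b)_∞: sgn(-182)=−, sgn(15015)=+, so +1.
(a,b)_13: α=1, u≡12; β=5, v≡11 (mod 13); (12|13)=+1, (11|13)=-1; sign (−1)^0·+1^5·-1^1 = -1.
Ram(-182, 15015) = {5, 13}; no ℚ_5-point on the conic.

[5, 13]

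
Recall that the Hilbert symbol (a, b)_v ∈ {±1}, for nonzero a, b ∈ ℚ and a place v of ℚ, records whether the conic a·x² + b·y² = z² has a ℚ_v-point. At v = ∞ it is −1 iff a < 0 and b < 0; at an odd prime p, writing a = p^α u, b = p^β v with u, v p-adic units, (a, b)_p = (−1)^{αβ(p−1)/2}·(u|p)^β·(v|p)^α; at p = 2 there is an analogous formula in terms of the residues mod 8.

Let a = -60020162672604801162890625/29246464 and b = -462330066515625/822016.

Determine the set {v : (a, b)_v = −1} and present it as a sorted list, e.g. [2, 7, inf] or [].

Mod squares: a ≡ -17, b ≡ -14763. Check v ∈ {∞, 2, 3, 5, 7, 11, 13, 17, 19, 37}.
v=19: a=19^2·(≡15), b=19^-1·(≡15) mod 19; (15|19)=-1, (15|19)=-1; (−1)^{2·-1·9}·(-1)^-1·(-1)^2 = -1.
v=3: a=3^6·(≡1), b=3^3·(≡2) mod 3; (1|3)=+1, (2|3)=-1; (−1)^{6·3·1}·(+1)^3·(-1)^6 = +1.
v=5: a=5^8·(≡2), b=5^6·(≡3) mod 5; (2|5)=-1, (3|5)=-1; (−1)^{8·6·2}·(-1)^6·(-1)^8 = +1.
v=2: v_2(a)=-10, v_2(b)=-8; units ≡ 7, 5 (mod 8); ε·ε+αω+βω = 1·0+-10·1+-8·0 ≡ 0  ⇒  (a,b)_2 = +1.
v=37: a=37^2·(≡6), b=37^1·(≡13) mod 37; (6|37)=-1, (13|37)=-1; (−1)^{2·1·18}·(-1)^1·(-1)^2 = -1.
v=7: a=7^2·(≡4), b=7^1·(≡5) mod 7; (4|7)=+1, (5|7)=-1; (−1)^{2·1·3}·(+1)^1·(-1)^2 = +1.
v=11: a=11^6·(≡4), b=11^4·(≡7) mod 11; (4|11)=+1, (7|11)=-1; (−1)^{6·4·5}·(+1)^4·(-1)^6 = +1.
v=17: a=17^3·(≡16), b=17^2·(≡7) mod 17; (16|17)=+1, (7|17)=-1; (−1)^{3·2·8}·(+1)^2·(-1)^3 = -1.
v=∞: -17 < 0 and -14763 < 0  ⇒  (a,b)_∞ = -1.
v=13: a=13^-4·(≡12), b=13^-2·(≡2) mod 13; (12|13)=+1, (2|13)=-1; (−1)^{-4·-2·6}·(+1)^-2·(-1)^-4 = +1.
|Ram(-17, -14763)| = 4, even; anisotropic at {17, 19, 37, ∞}.

[17, 19, 37, inf]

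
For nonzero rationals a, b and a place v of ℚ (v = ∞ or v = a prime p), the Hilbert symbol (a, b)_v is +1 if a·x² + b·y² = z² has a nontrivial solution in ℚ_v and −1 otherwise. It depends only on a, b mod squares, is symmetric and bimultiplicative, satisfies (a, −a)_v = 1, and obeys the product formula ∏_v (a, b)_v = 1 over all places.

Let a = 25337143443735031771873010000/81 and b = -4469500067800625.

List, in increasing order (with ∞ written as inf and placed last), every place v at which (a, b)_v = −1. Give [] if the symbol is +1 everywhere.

Mod squares: a ≡ 989, b ≡ -7311161. Check v ∈ {∞, 2, 3, 5, 7, 11, 13, 23, 29, 41, 43}.
v=7: a=7^2·(≡2), b=7^0·(≡3) mod 7; (2|7)=+1, (3|7)=-1; (−1)^{2·0·3}·(+1)^0·(-1)^2 = +1.
v=3: a=3^-4·(≡2), b=3^0·(≡1) mod 3; (2|3)=-1, (1|3)=+1; (−1)^{-4·0·1}·(-1)^0·(+1)^-4 = +1.
v=5: a=5^4·(≡1), b=5^4·(≡4) mod 5; (1|5)=+1, (4|5)=+1; (−1)^{4·4·2}·(+1)^4·(+1)^4 = +1.
v=2: v_2(a)=4, v_2(b)=0; units ≡ 5, 7 (mod 8); ε·ε+αω+βω = 0·1+4·0+0·1 ≡ 0  ⇒  (a,b)_2 = +1.
v=13: a=13^2·(≡4), b=13^1·(≡9) mod 13; (4|13)=+1, (9|13)=+1; (−1)^{2·1·6}·(+1)^1·(+1)^2 = +1.
v=11: a=11^2·(≡6), b=11^1·(≡7) mod 11; (6|11)=-1, (7|11)=-1; (−1)^{2·1·5}·(-1)^1·(-1)^2 = -1.
v=∞: 989 > 0 and -7311161 < 0  ⇒  (a,b)_∞ = +1.
v=23: a=23^3·(≡17), b=23^2·(≡15) mod 23; (17|23)=-1, (15|23)=-1; (−1)^{3·2·11}·(-1)^2·(-1)^3 = -1.
v=43: a=43^5·(≡21), b=43^3·(≡10) mod 43; (21|43)=+1, (10|43)=+1; (−1)^{5·3·21}·(+1)^3·(+1)^5 = -1.
v=41: a=41^2·(≡32), b=41^1·(≡34) mod 41; (32|41)=+1, (34|41)=-1; (−1)^{2·1·20}·(+1)^1·(-1)^2 = +1.
v=29: a=29^2·(≡14), b=29^1·(≡12) mod 29; (14|29)=-1, (12|29)=-1; (−1)^{2·1·14}·(-1)^1·(-1)^2 = -1.
(989, -7311161 / ℚ) ramifies at {11, 23, 29, 43}: a division algebra.

[11, 23, 29, 43]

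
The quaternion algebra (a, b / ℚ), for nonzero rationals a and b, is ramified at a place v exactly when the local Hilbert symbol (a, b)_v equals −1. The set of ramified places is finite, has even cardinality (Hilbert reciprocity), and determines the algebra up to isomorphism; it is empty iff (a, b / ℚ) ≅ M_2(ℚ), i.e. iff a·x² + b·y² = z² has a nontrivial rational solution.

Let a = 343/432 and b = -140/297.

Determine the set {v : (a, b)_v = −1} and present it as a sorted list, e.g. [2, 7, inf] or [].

[7, 11]

(a, b) ≡ (21, -1155) mod (ℚ^×)²; places V = {2, 3, 5, 7, 11, ∞}.
(a,b)_2: α=-4, β=2; u≡5, v≡5 (mod 8); ε(u)ε(v)=0·0, αω(v)=-4·1, βω(u)=2·1; sum ≡ 0  ⇒  +1.
(a,b)_7: α=3, u≡3; β=1, v≡5 (mod 7); (3|7)=-1, (5|7)=-1; sign (−1)^1·-1^1·-1^3 = -1.
(a,b)_5: α=0, u≡4; β=1, v≡1 (mod 5); (4|5)=+1, (1|5)=+1; sign (−1)^0·+1^1·+1^0 = +1.
(a,b)_3: α=-3, u≡1; β=-3, v≡2 (mod 3); (1|3)=+1, (2|3)=-1; sign (−1)^1·+1^-3·-1^-3 = +1.
(a,b)_∞: sgn(21)=+, sgn(-1155)=−, so +1.
(a,b)_11: α=0, u≡8; β=-1, v≡5 (mod 11); (8|11)=-1, (5|11)=+1; sign (−1)^0·-1^-1·+1^0 = -1.
(21, -1155 / ℚ) ramifies at {7, 11}: a division algebra.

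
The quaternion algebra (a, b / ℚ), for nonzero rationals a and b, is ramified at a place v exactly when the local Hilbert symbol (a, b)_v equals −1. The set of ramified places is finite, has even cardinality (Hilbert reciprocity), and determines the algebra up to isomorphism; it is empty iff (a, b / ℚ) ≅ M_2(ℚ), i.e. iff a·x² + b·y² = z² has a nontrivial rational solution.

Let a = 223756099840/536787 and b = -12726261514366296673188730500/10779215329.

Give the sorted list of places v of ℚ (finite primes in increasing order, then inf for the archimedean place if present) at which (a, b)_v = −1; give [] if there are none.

Mod squares: a ≡ 31395, b ≡ -177905. Check v ∈ {∞, 2, 3, 5, 7, 13, 17, 23, 47}.
v=7: a=7^1·(≡6), b=7^3·(≡4) mod 7; (6|7)=-1, (4|7)=+1; (−1)^{1·3·3}·(-1)^3·(+1)^1 = +1.
v=5: a=5^1·(≡4), b=5^3·(≡4) mod 5; (4|5)=+1, (4|5)=+1; (−1)^{1·3·2}·(+1)^3·(+1)^1 = +1.
v=23: a=23^1·(≡12), b=23^3·(≡3) mod 23; (12|23)=+1, (3|23)=+1; (−1)^{1·3·11}·(+1)^3·(+1)^1 = -1.
v=2: v_2(a)=8, v_2(b)=2; units ≡ 3, 7 (mod 8); ε·ε+αω+βω = 1·1+8·0+2·1 ≡ 1  ⇒  (a,b)_2 = -1.
v=17: a=17^4·(≡15), b=17^11·(≡14) mod 17; (15|17)=+1, (14|17)=-1; (−1)^{4·11·8}·(+1)^11·(-1)^4 = +1.
v=13: a=13^1·(≡9), b=13^3·(≡10) mod 13; (9|13)=+1, (10|13)=+1; (−1)^{1·3·6}·(+1)^3·(+1)^1 = +1.
v=47: a=47^-2·(≡10), b=47^-6·(≡25) mod 47; (10|47)=-1, (25|47)=+1; (−1)^{-2·-6·23}·(-1)^-6·(+1)^-2 = +1.
v=3: a=3^-5·(≡1), b=3^4·(≡1) mod 3; (1|3)=+1, (1|3)=+1; (−1)^{-5·4·1}·(+1)^4·(+1)^-5 = +1.
v=∞: 31395 > 0 and -177905 < 0  ⇒  (a,b)_∞ = +1.
(31395, -177905 / ℚ) ramifies at {2, 23}: a division algebra.

[2, 23]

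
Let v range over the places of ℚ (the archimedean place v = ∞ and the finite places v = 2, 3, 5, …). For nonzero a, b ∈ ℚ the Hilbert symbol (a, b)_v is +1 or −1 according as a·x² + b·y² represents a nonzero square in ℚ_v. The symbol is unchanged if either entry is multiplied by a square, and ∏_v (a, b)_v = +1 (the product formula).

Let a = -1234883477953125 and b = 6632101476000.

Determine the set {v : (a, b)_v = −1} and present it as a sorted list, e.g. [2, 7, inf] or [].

Mod squares: a ≡ -21, b ≡ 10010. Check v ∈ {∞, 2, 3, 5, 7, 11, 13}.
v=5: a=5^6·(≡1), b=5^3·(≡3) mod 5; (1|5)=+1, (3|5)=-1; (−1)^{6·3·2}·(+1)^3·(-1)^6 = +1.
v=11: a=11^4·(≡5), b=11^3·(≡6) mod 11; (5|11)=+1, (6|11)=-1; (−1)^{4·3·5}·(+1)^3·(-1)^4 = +1.
v=2: v_2(a)=0, v_2(b)=5; units ≡ 3, 5 (mod 8); ε·ε+αω+βω = 1·0+0·1+5·1 ≡ 1  ⇒  (a,b)_2 = -1.
v=13: a=13^4·(≡8), b=13^3·(≡9) mod 13; (8|13)=-1, (9|13)=+1; (−1)^{4·3·6}·(-1)^3·(+1)^4 = -1.
v=3: a=3^3·(≡2), b=3^4·(≡2) mod 3; (2|3)=-1, (2|3)=-1; (−1)^{3·4·1}·(-1)^4·(-1)^3 = -1.
v=7: a=7^1·(≡4), b=7^1·(≡2) mod 7; (4|7)=+1, (2|7)=+1; (−1)^{1·1·3}·(+1)^1·(+1)^1 = -1.
v=∞: -21 < 0 and 10010 > 0  ⇒  (a,b)_∞ = +1.
|Ram(-21, 10010)| = 4, even; anisotropic at {2, 3, 7, 13}.

[2, 3, 7, 13]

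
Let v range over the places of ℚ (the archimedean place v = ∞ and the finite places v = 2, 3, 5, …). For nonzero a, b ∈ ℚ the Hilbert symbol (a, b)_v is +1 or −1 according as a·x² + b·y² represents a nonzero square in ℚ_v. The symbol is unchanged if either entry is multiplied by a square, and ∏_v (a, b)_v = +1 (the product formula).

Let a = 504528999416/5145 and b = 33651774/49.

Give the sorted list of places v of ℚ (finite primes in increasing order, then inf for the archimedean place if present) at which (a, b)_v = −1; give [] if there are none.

(a, b) ≡ (51870, 494) mod (ℚ^×)²; places V = {2, 3, 5, 7, 13, 19, 29, ∞}.
(a,b)_3: α=-1, u≡1; β=4, v≡2 (mod 3); (1|3)=+1, (2|3)=-1; sign (−1)^0·+1^4·-1^-1 = -1.
(a,b)_∞: sgn(51870)=+, sgn(494)=+, so +1.
(a,b)_2: α=3, β=1; u≡7, v≡7 (mod 8); ε(u)ε(v)=1·1, αω(v)=3·0, βω(u)=1·0; sum ≡ 1  ⇒  -1.
(a,b)_5: α=-1, u≡4; β=0, v≡1 (mod 5); (4|5)=+1, (1|5)=+1; sign (−1)^0·+1^0·+1^-1 = +1.
(a,b)_7: α=-3, u≡1; β=-2, v≡2 (mod 7); (1|7)=+1, (2|7)=+1; sign (−1)^0·+1^-2·+1^-3 = +1.
(a,b)_19: α=3, u≡15; β=1, v≡9 (mod 19); (15|19)=-1, (9|19)=+1; sign (−1)^1·-1^1·+1^3 = +1.
(a,b)_13: α=1, u≡1; β=1, v≡9 (mod 13); (1|13)=+1, (9|13)=+1; sign (−1)^0·+1^1·+1^1 = +1.
(a,b)_29: α=4, u≡14; β=2, v≡20 (mod 29); (14|29)=-1, (20|29)=+1; sign (−1)^0·-1^2·+1^4 = +1.
|Ram(51870, 494)| = 2, even; anisotropic at {2, 3}.

[2, 3]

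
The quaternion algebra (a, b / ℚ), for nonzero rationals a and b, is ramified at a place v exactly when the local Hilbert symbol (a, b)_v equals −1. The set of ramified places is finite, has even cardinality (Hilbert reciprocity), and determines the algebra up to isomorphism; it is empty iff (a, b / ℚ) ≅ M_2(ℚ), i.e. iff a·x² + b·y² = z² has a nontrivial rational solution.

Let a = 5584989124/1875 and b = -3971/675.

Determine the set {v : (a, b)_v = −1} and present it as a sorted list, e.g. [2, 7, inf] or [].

[2, 3, 11, 13]

(a, b) ≡ (11603163, -33) mod (ℚ^×)²; places V = {2, 3, 5, 11, 13, 17, 19, 37, 43, ∞}.
(a,b)_37: α=1, u≡24; β=0, v≡11 (mod 37); (24|37)=-1, (11|37)=+1; sign (−1)^0·-1^0·+1^1 = +1.
(a,b)_19: α=2, u≡3; β=2, v≡16 (mod 19); (3|19)=-1, (16|19)=+1; sign (−1)^0·-1^2·+1^2 = +1.
(a,b)_43: α=1, u≡36; β=0, v≡21 (mod 43); (36|43)=+1, (21|43)=+1; sign (−1)^0·+1^0·+1^1 = +1.
(a,b)_2: α=2, β=0; u≡3, v≡7 (mod 8); ε(u)ε(v)=1·1, αω(v)=2·0, βω(u)=0·1; sum ≡ 1  ⇒  -1.
(a,b)_11: α=1, u≡2; β=1, v≡6 (mod 11); (2|11)=-1, (6|11)=-1; sign (−1)^1·-1^1·-1^1 = -1.
(a,b)_5: α=-4, u≡3; β=-2, v≡2 (mod 5); (3|5)=-1, (2|5)=-1; sign (−1)^0·-1^-2·-1^-4 = +1.
(a,b)_∞: sgn(11603163)=+, sgn(-33)=−, so +1.
(a,b)_13: α=1, u≡4; β=0, v≡6 (mod 13); (4|13)=+1, (6|13)=-1; sign (−1)^0·+1^0·-1^1 = -1.
(a,b)_17: α=1, u≡3; β=0, v≡2 (mod 17); (3|17)=-1, (2|17)=+1; sign (−1)^0·-1^0·+1^1 = +1.
(a,b)_3: α=-1, u≡1; β=-3, v≡1 (mod 3); (1|3)=+1, (1|3)=+1; sign (−1)^1·+1^-3·+1^-1 = -1.
(11603163, -33 / ℚ) ramifies at {2, 3, 11, 13}: a division algebra.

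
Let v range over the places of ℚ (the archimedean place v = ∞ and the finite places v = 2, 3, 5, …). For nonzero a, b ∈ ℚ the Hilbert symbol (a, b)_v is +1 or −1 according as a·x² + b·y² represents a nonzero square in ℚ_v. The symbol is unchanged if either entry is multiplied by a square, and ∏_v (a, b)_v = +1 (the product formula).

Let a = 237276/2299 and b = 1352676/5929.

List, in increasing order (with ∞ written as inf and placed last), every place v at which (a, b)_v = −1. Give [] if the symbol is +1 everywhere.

[3, 23]

Mod squares: a ≡ 741, b ≡ 2001. Check v ∈ {∞, 2, 3, 7, 11, 13, 19, 23, 29}.
v=13: a=13^3·(≡11), b=13^2·(≡9) mod 13; (11|13)=-1, (9|13)=+1; (−1)^{3·2·6}·(-1)^2·(+1)^3 = +1.
v=29: a=29^0·(≡7), b=29^1·(≡21) mod 29; (7|29)=+1, (21|29)=-1; (−1)^{0·1·14}·(+1)^1·(-1)^0 = +1.
v=∞: 741 > 0 and 2001 > 0  ⇒  (a,b)_∞ = +1.
v=19: a=19^-1·(≡6), b=19^0·(≡9) mod 19; (6|19)=+1, (9|19)=+1; (−1)^{-1·0·9}·(+1)^0·(+1)^-1 = +1.
v=2: v_2(a)=2, v_2(b)=2; units ≡ 5, 1 (mod 8); ε·ε+αω+βω = 0·0+2·0+2·1 ≡ 0  ⇒  (a,b)_2 = +1.
v=23: a=23^0·(≡15), b=23^1·(≡9) mod 23; (15|23)=-1, (9|23)=+1; (−1)^{0·1·11}·(-1)^1·(+1)^0 = -1.
v=11: a=11^-2·(≡9), b=11^-2·(≡10) mod 11; (9|11)=+1, (10|11)=-1; (−1)^{-2·-2·5}·(+1)^-2·(-1)^-2 = +1.
v=7: a=7^0·(≡6), b=7^-2·(≡5) mod 7; (6|7)=-1, (5|7)=-1; (−1)^{0·-2·3}·(-1)^-2·(-1)^0 = +1.
v=3: a=3^3·(≡1), b=3^1·(≡1) mod 3; (1|3)=+1, (1|3)=+1; (−1)^{3·1·1}·(+1)^1·(+1)^3 = -1.
(741, 2001 / ℚ) ramifies at {3, 23}: a division algebra.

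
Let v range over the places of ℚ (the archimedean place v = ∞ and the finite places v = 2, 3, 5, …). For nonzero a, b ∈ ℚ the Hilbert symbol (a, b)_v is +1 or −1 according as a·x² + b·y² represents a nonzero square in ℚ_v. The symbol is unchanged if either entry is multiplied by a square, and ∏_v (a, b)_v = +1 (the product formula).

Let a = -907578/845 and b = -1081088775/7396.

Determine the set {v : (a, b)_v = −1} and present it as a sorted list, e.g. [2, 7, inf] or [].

Mod squares: a ≡ -210, b ≡ -39. Check v ∈ {∞, 2, 3, 5, 7, 13, 43}.
v=7: a=7^5·(≡6), b=7^0·(≡6) mod 7; (6|7)=-1, (6|7)=-1; (−1)^{5·0·3}·(-1)^0·(-1)^5 = -1.
v=2: v_2(a)=1, v_2(b)=-2; units ≡ 7, 1 (mod 8); ε·ε+αω+βω = 1·0+1·0+-2·0 ≡ 0  ⇒  (a,b)_2 = +1.
v=5: a=5^-1·(≡3), b=5^2·(≡4) mod 5; (3|5)=-1, (4|5)=+1; (−1)^{-1·2·2}·(-1)^2·(+1)^-1 = +1.
v=13: a=13^-2·(≡6), b=13^3·(≡12) mod 13; (6|13)=-1, (12|13)=+1; (−1)^{-2·3·6}·(-1)^3·(+1)^-2 = -1.
v=3: a=3^3·(≡2), b=3^9·(≡2) mod 3; (2|3)=-1, (2|3)=-1; (−1)^{3·9·1}·(-1)^9·(-1)^3 = -1.
v=43: a=43^0·(≡30), b=43^-2·(≡17) mod 43; (30|43)=-1, (17|43)=+1; (−1)^{0·-2·21}·(-1)^-2·(+1)^0 = +1.
v=∞: -210 < 0 and -39 < 0  ⇒  (a,b)_∞ = -1.
Ram(-210, -39) = {3, 7, 13, ∞}; no ℚ_3-point on the conic.

[3, 7, 13, inf]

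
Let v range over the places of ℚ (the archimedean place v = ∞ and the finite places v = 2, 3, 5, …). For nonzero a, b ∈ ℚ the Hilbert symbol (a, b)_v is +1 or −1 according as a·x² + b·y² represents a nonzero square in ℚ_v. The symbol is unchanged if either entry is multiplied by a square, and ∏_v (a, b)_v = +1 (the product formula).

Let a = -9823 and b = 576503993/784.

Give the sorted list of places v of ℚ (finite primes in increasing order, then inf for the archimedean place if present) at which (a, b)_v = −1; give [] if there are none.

[11, 13, 19, 23, 37, 47]

(a, b) ≡ (-9823, 342953) mod (ℚ^×)²; places V = {2, 7, 11, 13, 19, 23, 31, 37, 41, 47, ∞}.
(a,b)_41: α=0, u≡17; β=2, v≡14 (mod 41); (17|41)=-1, (14|41)=-1; sign (−1)^0·-1^2·-1^0 = +1.
(a,b)_19: α=1, u≡15; β=0, v≡13 (mod 19); (15|19)=-1, (13|19)=-1; sign (−1)^0·-1^0·-1^1 = -1.
(a,b)_11: α=1, u≡9; β=0, v≡7 (mod 11); (9|11)=+1, (7|11)=-1; sign (−1)^0·+1^0·-1^1 = -1.
(a,b)_47: α=1, u≡26; β=0, v≡5 (mod 47); (26|47)=-1, (5|47)=-1; sign (−1)^0·-1^0·-1^1 = -1.
(a,b)_23: α=0, u≡21; β=1, v≡7 (mod 23); (21|23)=-1, (7|23)=-1; sign (−1)^0·-1^1·-1^0 = -1.
(a,b)_7: α=0, u≡5; β=-2, v≡1 (mod 7); (5|7)=-1, (1|7)=+1; sign (−1)^0·-1^-2·+1^0 = +1.
(a,b)_13: α=0, u≡5; β=1, v≡4 (mod 13); (5|13)=-1, (4|13)=+1; sign (−1)^0·-1^1·+1^0 = -1.
(a,b)_∞: sgn(-9823)=−, sgn(342953)=+, so +1.
(a,b)_2: α=0, β=-4; u≡1, v≡1 (mod 8); ε(u)ε(v)=0·0, αω(v)=0·0, βω(u)=-4·0; sum ≡ 0  ⇒  +1.
(a,b)_31: α=0, u≡4; β=1, v≡21 (mod 31); (4|31)=+1, (21|31)=-1; sign (−1)^0·+1^1·-1^0 = +1.
(a,b)_37: α=0, u≡19; β=1, v≡17 (mod 37); (19|37)=-1, (17|37)=-1; sign (−1)^0·-1^1·-1^0 = -1.
Ram(-9823, 342953) = {11, 13, 19, 23, 37, 47}; no ℚ_11-point on the conic.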